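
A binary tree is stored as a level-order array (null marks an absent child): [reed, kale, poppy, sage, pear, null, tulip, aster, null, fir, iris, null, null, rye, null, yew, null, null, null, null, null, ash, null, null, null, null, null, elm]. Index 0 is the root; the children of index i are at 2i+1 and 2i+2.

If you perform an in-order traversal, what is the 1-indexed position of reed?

In-order visits the left subtree, then the node, then the right subtree.
At reed: go left to kale.
  At kale: go left to sage.
    At sage: go left to aster.
      At aster: go left to yew.
        yew is a leaf — visit yew.
      Visit aster.
      At aster: no right child.
    Visit sage.
    At sage: no right child.
  Visit kale.
  At kale: go right to pear.
    At pear: go left to fir.
      fir is a leaf — visit fir.
    Visit pear.
    At pear: go right to iris.
      At iris: go left to ash.
        ash is a leaf — visit ash.
      Visit iris.
      At iris: no right child.
Visit reed.
At reed: go right to poppy.
  At poppy: no left child.
  Visit poppy.
  At poppy: go right to tulip.
    At tulip: go left to rye.
      At rye: go left to elm.
        elm is a leaf — visit elm.
      Visit rye.
      At rye: no right child.
    Visit tulip.
    At tulip: no right child.
Full in-order sequence: yew, aster, sage, kale, fir, pear, ash, iris, reed, poppy, elm, rye, tulip.

9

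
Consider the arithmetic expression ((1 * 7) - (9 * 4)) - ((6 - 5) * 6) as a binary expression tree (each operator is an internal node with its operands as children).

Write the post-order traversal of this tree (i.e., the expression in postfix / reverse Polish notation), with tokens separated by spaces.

1 7 * 9 4 * - 6 5 - 6 * -

Post-order on an expression tree gives postfix notation: for each operator, emit left operand, right operand, then the operator.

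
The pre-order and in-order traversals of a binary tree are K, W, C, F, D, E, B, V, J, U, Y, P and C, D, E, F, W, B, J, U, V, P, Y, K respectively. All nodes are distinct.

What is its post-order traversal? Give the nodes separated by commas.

The first element of pre-order is the root; it splits in-order into left and right subtrees.
Root K: left subtree has 11 nodes {C, D, E, F, W, B, J, U, V, P, Y}, right has 0 { }.
  Root W: left subtree has 4 nodes {C, D, E, F}, right has 6 {B, J, U, V, P, Y}.
    Root C: left subtree has 0 nodes { }, right has 3 {D, E, F}.
      Root F: left subtree has 2 nodes {D, E}, right has 0 { }.
        Root D: left subtree has 0 nodes { }, right has 1 {E}.
    Root B: left subtree has 0 nodes { }, right has 5 {J, U, V, P, Y}.
      Root V: left subtree has 2 nodes {J, U}, right has 2 {P, Y}.
        Root J: left subtree has 0 nodes { }, right has 1 {U}.
        Root Y: left subtree has 1 node {P}, right has 0 { }.

E, D, F, C, U, J, P, Y, V, B, W, K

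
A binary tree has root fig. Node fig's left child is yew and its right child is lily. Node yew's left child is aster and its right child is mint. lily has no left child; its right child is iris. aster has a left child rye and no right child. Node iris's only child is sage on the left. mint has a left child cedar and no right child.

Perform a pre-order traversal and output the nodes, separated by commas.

fig, yew, aster, rye, mint, cedar, lily, iris, sage

Pre-order visits the node, then its left subtree, then its right subtree.
Visit fig.
At fig: go left to yew.
  Visit yew.
  At yew: go left to aster.
    Visit aster.
    At aster: go left to rye.
      rye is a leaf — visit rye.
    At aster: no right child.
  At yew: go right to mint.
    Visit mint.
    At mint: go left to cedar.
      cedar is a leaf — visit cedar.
    At mint: no right child.
At fig: go right to lily.
  Visit lily.
  At lily: no left child.
  At lily: go right to iris.
    Visit iris.
    At iris: go left to sage.
      sage is a leaf — visit sage.
    At iris: no right child.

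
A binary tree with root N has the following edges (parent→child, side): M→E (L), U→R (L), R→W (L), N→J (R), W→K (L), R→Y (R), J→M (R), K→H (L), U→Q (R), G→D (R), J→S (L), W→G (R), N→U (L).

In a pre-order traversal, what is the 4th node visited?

Pre-order visits the node, then its left subtree, then its right subtree.
Visit N.
At N: go left to U.
  Visit U.
  At U: go left to R.
    Visit R.
    At R: go left to W.
      Visit W.
      At W: go left to K.
        Visit K.
        At K: go left to H.
          H is a leaf — visit H.
        At K: no right child.
      At W: go right to G.
        Visit G.
        At G: no left child.
        At G: go right to D.
          D is a leaf — visit D.
    At R: go right to Y.
      Y is a leaf — visit Y.
  At U: go right to Q.
    Q is a leaf — visit Q.
At N: go right to J.
  Visit J.
  At J: go left to S.
    S is a leaf — visit S.
  At J: go right to M.
    Visit M.
    At M: go left to E.
      E is a leaf — visit E.
    At M: no right child.
Full pre-order sequence: N, U, R, W, K, H, G, D, Y, Q, J, S, M, E.

W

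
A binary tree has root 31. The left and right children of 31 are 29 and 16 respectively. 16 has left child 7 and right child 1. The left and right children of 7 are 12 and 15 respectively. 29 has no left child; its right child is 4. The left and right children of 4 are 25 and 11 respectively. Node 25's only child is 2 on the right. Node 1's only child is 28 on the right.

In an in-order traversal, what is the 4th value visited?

In-order visits the left subtree, then the node, then the right subtree.
At 31: go left to 29.
  At 29: no left child.
  Visit 29.
  At 29: go right to 4.
    At 4: go left to 25.
      At 25: no left child.
      Visit 25.
      At 25: go right to 2.
        2 is a leaf — visit 2.
    Visit 4.
    At 4: go right to 11.
      11 is a leaf — visit 11.
Visit 31.
At 31: go right to 16.
  At 16: go left to 7.
    At 7: go left to 12.
      12 is a leaf — visit 12.
    Visit 7.
    At 7: go right to 15.
      15 is a leaf — visit 15.
  Visit 16.
  At 16: go right to 1.
    At 1: no left child.
    Visit 1.
    At 1: go right to 28.
      28 is a leaf — visit 28.
Full in-order sequence: 29, 25, 2, 4, 11, 31, 12, 7, 15, 16, 1, 28.

4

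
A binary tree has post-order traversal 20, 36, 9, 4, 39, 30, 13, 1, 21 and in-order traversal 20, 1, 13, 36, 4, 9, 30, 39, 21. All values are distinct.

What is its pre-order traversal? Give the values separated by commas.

21, 1, 20, 13, 30, 4, 36, 9, 39

The last element of post-order is the root; it splits in-order into left and right subtrees.
Root 21: left subtree has 8 nodes {20, 1, 13, 36, 4, 9, 30, 39}, right has 0 { }.
  Root 1: left subtree has 1 node {20}, right has 6 {13, 36, 4, 9, 30, 39}.
    Root 13: left subtree has 0 nodes { }, right has 5 {36, 4, 9, 30, 39}.
      Root 30: left subtree has 3 nodes {36, 4, 9}, right has 1 {39}.
        Root 4: left subtree has 1 node {36}, right has 1 {9}.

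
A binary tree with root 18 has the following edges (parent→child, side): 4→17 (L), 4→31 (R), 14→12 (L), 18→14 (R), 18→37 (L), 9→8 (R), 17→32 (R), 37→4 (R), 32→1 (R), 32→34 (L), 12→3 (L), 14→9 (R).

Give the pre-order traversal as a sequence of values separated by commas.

18, 37, 4, 17, 32, 34, 1, 31, 14, 12, 3, 9, 8

Pre-order visits the node, then its left subtree, then its right subtree.
Visit 18.
At 18: go left to 37.
  Visit 37.
  At 37: no left child.
  At 37: go right to 4.
    Visit 4.
    At 4: go left to 17.
      Visit 17.
      At 17: no left child.
      At 17: go right to 32.
        Visit 32.
        At 32: go left to 34.
          34 is a leaf — visit 34.
        At 32: go right to 1.
          1 is a leaf — visit 1.
    At 4: go right to 31.
      31 is a leaf — visit 31.
At 18: go right to 14.
  Visit 14.
  At 14: go left to 12.
    Visit 12.
    At 12: go left to 3.
      3 is a leaf — visit 3.
    At 12: no right child.
  At 14: go right to 9.
    Visit 9.
    At 9: no left child.
    At 9: go right to 8.
      8 is a leaf — visit 8.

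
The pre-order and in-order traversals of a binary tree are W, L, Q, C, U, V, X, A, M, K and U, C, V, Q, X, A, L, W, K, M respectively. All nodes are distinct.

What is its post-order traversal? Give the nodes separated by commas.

The first element of pre-order is the root; it splits in-order into left and right subtrees.
Root W: left subtree has 7 nodes {U, C, V, Q, X, A, L}, right has 2 {K, M}.
  Root L: left subtree has 6 nodes {U, C, V, Q, X, A}, right has 0 { }.
    Root Q: left subtree has 3 nodes {U, C, V}, right has 2 {X, A}.
      Root C: left subtree has 1 node {U}, right has 1 {V}.
      Root X: left subtree has 0 nodes { }, right has 1 {A}.
  Root M: left subtree has 1 node {K}, right has 0 { }.

U, V, C, A, X, Q, L, K, M, W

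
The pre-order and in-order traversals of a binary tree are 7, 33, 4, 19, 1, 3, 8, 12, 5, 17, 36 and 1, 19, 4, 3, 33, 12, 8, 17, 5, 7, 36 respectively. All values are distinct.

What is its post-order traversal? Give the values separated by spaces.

The first element of pre-order is the root; it splits in-order into left and right subtrees.
Root 7: left subtree has 9 nodes {1, 19, 4, 3, 33, 12, 8, 17, 5}, right has 1 {36}.
  Root 33: left subtree has 4 nodes {1, 19, 4, 3}, right has 4 {12, 8, 17, 5}.
    Root 4: left subtree has 2 nodes {1, 19}, right has 1 {3}.
      Root 19: left subtree has 1 node {1}, right has 0 { }.
    Root 8: left subtree has 1 node {12}, right has 2 {17, 5}.
      Root 5: left subtree has 1 node {17}, right has 0 { }.

1 19 3 4 12 17 5 8 33 36 7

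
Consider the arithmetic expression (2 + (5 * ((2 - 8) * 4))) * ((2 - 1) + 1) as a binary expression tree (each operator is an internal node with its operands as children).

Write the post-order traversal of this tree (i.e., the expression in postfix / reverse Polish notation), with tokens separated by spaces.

2 5 2 8 - 4 * * + 2 1 - 1 + *

Post-order on an expression tree gives postfix notation: for each operator, emit left operand, right operand, then the operator.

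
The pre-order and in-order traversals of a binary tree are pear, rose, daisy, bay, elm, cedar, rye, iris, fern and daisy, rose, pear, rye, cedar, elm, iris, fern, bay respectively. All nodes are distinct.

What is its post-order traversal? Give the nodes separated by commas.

The first element of pre-order is the root; it splits in-order into left and right subtrees.
Root pear: left subtree has 2 nodes {daisy, rose}, right has 6 {rye, cedar, elm, iris, fern, bay}.
  Root rose: left subtree has 1 node {daisy}, right has 0 { }.
  Root bay: left subtree has 5 nodes {rye, cedar, elm, iris, fern}, right has 0 { }.
    Root elm: left subtree has 2 nodes {rye, cedar}, right has 2 {iris, fern}.
      Root cedar: left subtree has 1 node {rye}, right has 0 { }.
      Root iris: left subtree has 0 nodes { }, right has 1 {fern}.

daisy, rose, rye, cedar, fern, iris, elm, bay, pear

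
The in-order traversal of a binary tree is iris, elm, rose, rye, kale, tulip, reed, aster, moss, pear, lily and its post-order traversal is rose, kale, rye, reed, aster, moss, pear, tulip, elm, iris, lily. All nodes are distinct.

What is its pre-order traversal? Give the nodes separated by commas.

lily, iris, elm, tulip, rye, rose, kale, pear, moss, aster, reed

The last element of post-order is the root; it splits in-order into left and right subtrees.
Root lily: left subtree has 10 nodes {iris, elm, rose, rye, kale, tulip, reed, aster, moss, pear}, right has 0 { }.
  Root iris: left subtree has 0 nodes { }, right has 9 {elm, rose, rye, kale, tulip, reed, aster, moss, pear}.
    Root elm: left subtree has 0 nodes { }, right has 8 {rose, rye, kale, tulip, reed, aster, moss, pear}.
      Root tulip: left subtree has 3 nodes {rose, rye, kale}, right has 4 {reed, aster, moss, pear}.
        Root rye: left subtree has 1 node {rose}, right has 1 {kale}.
        Root pear: left subtree has 3 nodes {reed, aster, moss}, right has 0 { }.
          Root moss: left subtree has 2 nodes {reed, aster}, right has 0 { }.
            Root aster: left subtree has 1 node {reed}, right has 0 { }.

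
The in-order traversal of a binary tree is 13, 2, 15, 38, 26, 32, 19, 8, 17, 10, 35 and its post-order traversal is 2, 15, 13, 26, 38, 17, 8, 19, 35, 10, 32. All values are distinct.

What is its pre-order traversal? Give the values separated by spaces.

The last element of post-order is the root; it splits in-order into left and right subtrees.
Root 32: left subtree has 5 nodes {13, 2, 15, 38, 26}, right has 5 {19, 8, 17, 10, 35}.
  Root 38: left subtree has 3 nodes {13, 2, 15}, right has 1 {26}.
    Root 13: left subtree has 0 nodes { }, right has 2 {2, 15}.
      Root 15: left subtree has 1 node {2}, right has 0 { }.
  Root 10: left subtree has 3 nodes {19, 8, 17}, right has 1 {35}.
    Root 19: left subtree has 0 nodes { }, right has 2 {8, 17}.
      Root 8: left subtree has 0 nodes { }, right has 1 {17}.

32 38 13 15 2 26 10 19 8 17 35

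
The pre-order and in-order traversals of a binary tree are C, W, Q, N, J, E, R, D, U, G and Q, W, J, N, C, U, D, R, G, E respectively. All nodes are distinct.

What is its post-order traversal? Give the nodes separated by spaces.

Q J N W U D G R E C

The first element of pre-order is the root; it splits in-order into left and right subtrees.
Root C: left subtree has 4 nodes {Q, W, J, N}, right has 5 {U, D, R, G, E}.
  Root W: left subtree has 1 node {Q}, right has 2 {J, N}.
    Root N: left subtree has 1 node {J}, right has 0 { }.
  Root E: left subtree has 4 nodes {U, D, R, G}, right has 0 { }.
    Root R: left subtree has 2 nodes {U, D}, right has 1 {G}.
      Root D: left subtree has 1 node {U}, right has 0 { }.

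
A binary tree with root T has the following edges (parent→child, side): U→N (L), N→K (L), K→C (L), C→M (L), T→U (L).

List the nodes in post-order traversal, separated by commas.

M, C, K, N, U, T

Post-order visits the left subtree, then the right subtree, then the node.
At T: go left to U.
  At U: go left to N.
    At N: go left to K.
      At K: go left to C.
        At C: go left to M.
          M is a leaf — visit M.
        At C: no right child.
        Visit C.
      At K: no right child.
      Visit K.
    At N: no right child.
    Visit N.
  At U: no right child.
  Visit U.
At T: no right child.
Visit T.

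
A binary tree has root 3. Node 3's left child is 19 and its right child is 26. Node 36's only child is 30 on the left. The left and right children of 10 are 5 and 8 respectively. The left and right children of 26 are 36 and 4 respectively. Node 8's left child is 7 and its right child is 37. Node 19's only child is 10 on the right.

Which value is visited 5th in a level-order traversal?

Level-order visits nodes level by level from the root, left to right within each level.
Level 0: 3
Level 1: 19, 26
Level 2: 10, 36, 4
Level 3: 5, 8, 30
Level 4: 7, 37
Full level-order sequence: 3, 19, 26, 10, 36, 4, 5, 8, 30, 7, 37.

36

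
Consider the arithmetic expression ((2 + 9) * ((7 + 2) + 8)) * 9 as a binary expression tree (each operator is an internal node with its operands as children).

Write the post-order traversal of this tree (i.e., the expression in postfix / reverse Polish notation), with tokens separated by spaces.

2 9 + 7 2 + 8 + * 9 *

Post-order on an expression tree gives postfix notation: for each operator, emit left operand, right operand, then the operator.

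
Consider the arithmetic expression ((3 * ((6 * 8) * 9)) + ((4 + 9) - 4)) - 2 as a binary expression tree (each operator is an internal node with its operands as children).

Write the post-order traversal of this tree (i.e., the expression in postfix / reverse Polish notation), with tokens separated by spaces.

3 6 8 * 9 * * 4 9 + 4 - + 2 -

Post-order on an expression tree gives postfix notation: for each operator, emit left operand, right operand, then the operator.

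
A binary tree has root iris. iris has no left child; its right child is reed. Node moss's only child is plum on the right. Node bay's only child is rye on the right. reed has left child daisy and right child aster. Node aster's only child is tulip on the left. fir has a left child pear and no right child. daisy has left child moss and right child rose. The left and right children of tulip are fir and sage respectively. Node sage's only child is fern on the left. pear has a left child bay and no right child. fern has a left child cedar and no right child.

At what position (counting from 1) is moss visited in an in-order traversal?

2

In-order visits the left subtree, then the node, then the right subtree.
At iris: no left child.
Visit iris.
At iris: go right to reed.
  At reed: go left to daisy.
    At daisy: go left to moss.
      At moss: no left child.
      Visit moss.
      At moss: go right to plum.
        plum is a leaf — visit plum.
    Visit daisy.
    At daisy: go right to rose.
      rose is a leaf — visit rose.
  Visit reed.
  At reed: go right to aster.
    At aster: go left to tulip.
      At tulip: go left to fir.
        At fir: go left to pear.
          At pear: go left to bay.
            At bay: no left child.
            Visit bay.
            At bay: go right to rye.
              rye is a leaf — visit rye.
          Visit pear.
          At pear: no right child.
        Visit fir.
        At fir: no right child.
      Visit tulip.
      At tulip: go right to sage.
        At sage: go left to fern.
          At fern: go left to cedar.
            cedar is a leaf — visit cedar.
          Visit fern.
          At fern: no right child.
        Visit sage.
        At sage: no right child.
    Visit aster.
    At aster: no right child.
Full in-order sequence: iris, moss, plum, daisy, rose, reed, bay, rye, pear, fir, tulip, cedar, fern, sage, aster.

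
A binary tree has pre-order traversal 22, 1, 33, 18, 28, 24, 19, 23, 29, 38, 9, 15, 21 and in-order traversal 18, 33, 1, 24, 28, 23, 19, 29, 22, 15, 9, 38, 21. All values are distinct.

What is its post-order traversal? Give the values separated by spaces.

The first element of pre-order is the root; it splits in-order into left and right subtrees.
Root 22: left subtree has 8 nodes {18, 33, 1, 24, 28, 23, 19, 29}, right has 4 {15, 9, 38, 21}.
  Root 1: left subtree has 2 nodes {18, 33}, right has 5 {24, 28, 23, 19, 29}.
    Root 33: left subtree has 1 node {18}, right has 0 { }.
    Root 28: left subtree has 1 node {24}, right has 3 {23, 19, 29}.
      Root 19: left subtree has 1 node {23}, right has 1 {29}.
  Root 38: left subtree has 2 nodes {15, 9}, right has 1 {21}.
    Root 9: left subtree has 1 node {15}, right has 0 { }.

18 33 24 23 29 19 28 1 15 9 21 38 22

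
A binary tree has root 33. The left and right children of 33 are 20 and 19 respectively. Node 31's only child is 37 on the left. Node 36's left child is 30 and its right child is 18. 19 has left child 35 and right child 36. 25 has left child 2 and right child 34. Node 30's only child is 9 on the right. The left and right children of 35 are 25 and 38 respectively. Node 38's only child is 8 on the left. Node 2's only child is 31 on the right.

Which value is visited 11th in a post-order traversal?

30

Post-order visits the left subtree, then the right subtree, then the node.
At 33: go left to 20.
  20 is a leaf — visit 20.
At 33: go right to 19.
  At 19: go left to 35.
    At 35: go left to 25.
      At 25: go left to 2.
        At 2: no left child.
        At 2: go right to 31.
          At 31: go left to 37.
            37 is a leaf — visit 37.
          At 31: no right child.
          Visit 31.
        Visit 2.
      At 25: go right to 34.
        34 is a leaf — visit 34.
      Visit 25.
    At 35: go right to 38.
      At 38: go left to 8.
        8 is a leaf — visit 8.
      At 38: no right child.
      Visit 38.
    Visit 35.
  At 19: go right to 36.
    At 36: go left to 30.
      At 30: no left child.
      At 30: go right to 9.
        9 is a leaf — visit 9.
      Visit 30.
    At 36: go right to 18.
      18 is a leaf — visit 18.
    Visit 36.
  Visit 19.
Visit 33.
Full post-order sequence: 20, 37, 31, 2, 34, 25, 8, 38, 35, 9, 30, 18, 36, 19, 33.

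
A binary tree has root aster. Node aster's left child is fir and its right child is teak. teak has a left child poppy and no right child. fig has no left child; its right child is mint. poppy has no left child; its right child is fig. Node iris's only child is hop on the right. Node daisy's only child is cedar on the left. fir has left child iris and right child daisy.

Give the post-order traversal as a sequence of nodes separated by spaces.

Post-order visits the left subtree, then the right subtree, then the node.
At aster: go left to fir.
  At fir: go left to iris.
    At iris: no left child.
    At iris: go right to hop.
      hop is a leaf — visit hop.
    Visit iris.
  At fir: go right to daisy.
    At daisy: go left to cedar.
      cedar is a leaf — visit cedar.
    At daisy: no right child.
    Visit daisy.
  Visit fir.
At aster: go right to teak.
  At teak: go left to poppy.
    At poppy: no left child.
    At poppy: go right to fig.
      At fig: no left child.
      At fig: go right to mint.
        mint is a leaf — visit mint.
      Visit fig.
    Visit poppy.
  At teak: no right child.
  Visit teak.
Visit aster.

hop iris cedar daisy fir mint fig poppy teak aster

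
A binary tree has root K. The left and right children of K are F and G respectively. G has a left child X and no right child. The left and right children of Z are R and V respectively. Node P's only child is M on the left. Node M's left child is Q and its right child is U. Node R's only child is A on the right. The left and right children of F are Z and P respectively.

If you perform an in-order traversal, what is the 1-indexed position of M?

7

In-order visits the left subtree, then the node, then the right subtree.
At K: go left to F.
  At F: go left to Z.
    At Z: go left to R.
      At R: no left child.
      Visit R.
      At R: go right to A.
        A is a leaf — visit A.
    Visit Z.
    At Z: go right to V.
      V is a leaf — visit V.
  Visit F.
  At F: go right to P.
    At P: go left to M.
      At M: go left to Q.
        Q is a leaf — visit Q.
      Visit M.
      At M: go right to U.
        U is a leaf — visit U.
    Visit P.
    At P: no right child.
Visit K.
At K: go right to G.
  At G: go left to X.
    X is a leaf — visit X.
  Visit G.
  At G: no right child.
Full in-order sequence: R, A, Z, V, F, Q, M, U, P, K, X, G.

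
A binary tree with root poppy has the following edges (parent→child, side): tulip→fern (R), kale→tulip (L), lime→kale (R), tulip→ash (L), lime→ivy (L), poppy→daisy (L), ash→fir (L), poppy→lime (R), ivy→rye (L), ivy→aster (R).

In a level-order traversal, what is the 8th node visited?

tulip

Level-order visits nodes level by level from the root, left to right within each level.
Level 0: poppy
Level 1: daisy, lime
Level 2: ivy, kale
Level 3: rye, aster, tulip
Level 4: ash, fern
Level 5: fir
Full level-order sequence: poppy, daisy, lime, ivy, kale, rye, aster, tulip, ash, fern, fir.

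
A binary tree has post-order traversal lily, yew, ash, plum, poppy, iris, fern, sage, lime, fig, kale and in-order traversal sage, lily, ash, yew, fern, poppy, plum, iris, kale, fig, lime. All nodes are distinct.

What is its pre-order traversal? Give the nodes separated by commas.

kale, sage, fern, ash, lily, yew, iris, poppy, plum, fig, lime

The last element of post-order is the root; it splits in-order into left and right subtrees.
Root kale: left subtree has 8 nodes {sage, lily, ash, yew, fern, poppy, plum, iris}, right has 2 {fig, lime}.
  Root sage: left subtree has 0 nodes { }, right has 7 {lily, ash, yew, fern, poppy, plum, iris}.
    Root fern: left subtree has 3 nodes {lily, ash, yew}, right has 3 {poppy, plum, iris}.
      Root ash: left subtree has 1 node {lily}, right has 1 {yew}.
      Root iris: left subtree has 2 nodes {poppy, plum}, right has 0 { }.
        Root poppy: left subtree has 0 nodes { }, right has 1 {plum}.
  Root fig: left subtree has 0 nodes { }, right has 1 {lime}.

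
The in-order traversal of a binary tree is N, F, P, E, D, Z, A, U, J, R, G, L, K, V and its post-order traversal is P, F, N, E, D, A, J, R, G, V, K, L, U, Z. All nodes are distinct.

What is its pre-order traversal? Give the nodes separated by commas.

The last element of post-order is the root; it splits in-order into left and right subtrees.
Root Z: left subtree has 5 nodes {N, F, P, E, D}, right has 8 {A, U, J, R, G, L, K, V}.
  Root D: left subtree has 4 nodes {N, F, P, E}, right has 0 { }.
    Root E: left subtree has 3 nodes {N, F, P}, right has 0 { }.
      Root N: left subtree has 0 nodes { }, right has 2 {F, P}.
        Root F: left subtree has 0 nodes { }, right has 1 {P}.
  Root U: left subtree has 1 node {A}, right has 6 {J, R, G, L, K, V}.
    Root L: left subtree has 3 nodes {J, R, G}, right has 2 {K, V}.
      Root G: left subtree has 2 nodes {J, R}, right has 0 { }.
        Root R: left subtree has 1 node {J}, right has 0 { }.
      Root K: left subtree has 0 nodes { }, right has 1 {V}.

Z, D, E, N, F, P, U, A, L, G, R, J, K, V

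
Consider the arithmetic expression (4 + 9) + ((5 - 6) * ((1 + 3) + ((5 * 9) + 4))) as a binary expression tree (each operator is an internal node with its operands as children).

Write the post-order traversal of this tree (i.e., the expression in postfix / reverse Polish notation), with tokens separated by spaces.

Post-order on an expression tree gives postfix notation: for each operator, emit left operand, right operand, then the operator.

4 9 + 5 6 - 1 3 + 5 9 * 4 + + * +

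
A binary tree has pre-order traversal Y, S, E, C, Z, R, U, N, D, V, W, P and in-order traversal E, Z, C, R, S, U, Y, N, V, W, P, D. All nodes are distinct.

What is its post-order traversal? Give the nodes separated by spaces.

The first element of pre-order is the root; it splits in-order into left and right subtrees.
Root Y: left subtree has 6 nodes {E, Z, C, R, S, U}, right has 5 {N, V, W, P, D}.
  Root S: left subtree has 4 nodes {E, Z, C, R}, right has 1 {U}.
    Root E: left subtree has 0 nodes { }, right has 3 {Z, C, R}.
      Root C: left subtree has 1 node {Z}, right has 1 {R}.
  Root N: left subtree has 0 nodes { }, right has 4 {V, W, P, D}.
    Root D: left subtree has 3 nodes {V, W, P}, right has 0 { }.
      Root V: left subtree has 0 nodes { }, right has 2 {W, P}.
        Root W: left subtree has 0 nodes { }, right has 1 {P}.

Z R C E U S P W V D N Y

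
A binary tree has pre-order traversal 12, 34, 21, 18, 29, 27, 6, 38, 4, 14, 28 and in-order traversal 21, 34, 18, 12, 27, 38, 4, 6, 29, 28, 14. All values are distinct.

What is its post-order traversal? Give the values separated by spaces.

21 18 34 4 38 6 27 28 14 29 12

The first element of pre-order is the root; it splits in-order into left and right subtrees.
Root 12: left subtree has 3 nodes {21, 34, 18}, right has 7 {27, 38, 4, 6, 29, 28, 14}.
  Root 34: left subtree has 1 node {21}, right has 1 {18}.
  Root 29: left subtree has 4 nodes {27, 38, 4, 6}, right has 2 {28, 14}.
    Root 27: left subtree has 0 nodes { }, right has 3 {38, 4, 6}.
      Root 6: left subtree has 2 nodes {38, 4}, right has 0 { }.
        Root 38: left subtree has 0 nodes { }, right has 1 {4}.
    Root 14: left subtree has 1 node {28}, right has 0 { }.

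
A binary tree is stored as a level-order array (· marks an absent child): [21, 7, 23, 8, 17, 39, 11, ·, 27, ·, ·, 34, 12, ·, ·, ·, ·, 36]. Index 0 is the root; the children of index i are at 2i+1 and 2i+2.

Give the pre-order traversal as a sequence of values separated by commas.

21, 7, 8, 27, 36, 17, 23, 39, 34, 12, 11

Pre-order visits the node, then its left subtree, then its right subtree.
Visit 21.
At 21: go left to 7.
  Visit 7.
  At 7: go left to 8.
    Visit 8.
    At 8: no left child.
    At 8: go right to 27.
      Visit 27.
      At 27: go left to 36.
        36 is a leaf — visit 36.
      At 27: no right child.
  At 7: go right to 17.
    17 is a leaf — visit 17.
At 21: go right to 23.
  Visit 23.
  At 23: go left to 39.
    Visit 39.
    At 39: go left to 34.
      34 is a leaf — visit 34.
    At 39: go right to 12.
      12 is a leaf — visit 12.
  At 23: go right to 11.
    11 is a leaf — visit 11.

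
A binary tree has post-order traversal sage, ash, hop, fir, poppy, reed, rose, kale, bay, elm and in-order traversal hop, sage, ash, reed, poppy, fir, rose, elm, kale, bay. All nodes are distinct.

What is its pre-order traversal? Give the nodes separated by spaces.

elm rose reed hop ash sage poppy fir bay kale

The last element of post-order is the root; it splits in-order into left and right subtrees.
Root elm: left subtree has 7 nodes {hop, sage, ash, reed, poppy, fir, rose}, right has 2 {kale, bay}.
  Root rose: left subtree has 6 nodes {hop, sage, ash, reed, poppy, fir}, right has 0 { }.
    Root reed: left subtree has 3 nodes {hop, sage, ash}, right has 2 {poppy, fir}.
      Root hop: left subtree has 0 nodes { }, right has 2 {sage, ash}.
        Root ash: left subtree has 1 node {sage}, right has 0 { }.
      Root poppy: left subtree has 0 nodes { }, right has 1 {fir}.
  Root bay: left subtree has 1 node {kale}, right has 0 { }.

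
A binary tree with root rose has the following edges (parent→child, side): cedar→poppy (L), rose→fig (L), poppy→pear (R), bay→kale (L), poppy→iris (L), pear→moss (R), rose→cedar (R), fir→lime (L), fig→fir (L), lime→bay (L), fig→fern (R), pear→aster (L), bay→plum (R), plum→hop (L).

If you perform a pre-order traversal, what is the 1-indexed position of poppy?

Pre-order visits the node, then its left subtree, then its right subtree.
Visit rose.
At rose: go left to fig.
  Visit fig.
  At fig: go left to fir.
    Visit fir.
    At fir: go left to lime.
      Visit lime.
      At lime: go left to bay.
        Visit bay.
        At bay: go left to kale.
          kale is a leaf — visit kale.
        At bay: go right to plum.
          Visit plum.
          At plum: go left to hop.
            hop is a leaf — visit hop.
          At plum: no right child.
      At lime: no right child.
    At fir: no right child.
  At fig: go right to fern.
    fern is a leaf — visit fern.
At rose: go right to cedar.
  Visit cedar.
  At cedar: go left to poppy.
    Visit poppy.
    At poppy: go left to iris.
      iris is a leaf — visit iris.
    At poppy: go right to pear.
      Visit pear.
      At pear: go left to aster.
        aster is a leaf — visit aster.
      At pear: go right to moss.
        moss is a leaf — visit moss.
  At cedar: no right child.
Full pre-order sequence: rose, fig, fir, lime, bay, kale, plum, hop, fern, cedar, poppy, iris, pear, aster, moss.

11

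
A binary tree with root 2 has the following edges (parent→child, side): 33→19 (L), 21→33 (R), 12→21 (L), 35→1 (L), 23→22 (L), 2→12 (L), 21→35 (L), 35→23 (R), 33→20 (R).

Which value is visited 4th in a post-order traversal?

Post-order visits the left subtree, then the right subtree, then the node.
At 2: go left to 12.
  At 12: go left to 21.
    At 21: go left to 35.
      At 35: go left to 1.
        1 is a leaf — visit 1.
      At 35: go right to 23.
        At 23: go left to 22.
          22 is a leaf — visit 22.
        At 23: no right child.
        Visit 23.
      Visit 35.
    At 21: go right to 33.
      At 33: go left to 19.
        19 is a leaf — visit 19.
      At 33: go right to 20.
        20 is a leaf — visit 20.
      Visit 33.
    Visit 21.
  At 12: no right child.
  Visit 12.
At 2: no right child.
Visit 2.
Full post-order sequence: 1, 22, 23, 35, 19, 20, 33, 21, 12, 2.

35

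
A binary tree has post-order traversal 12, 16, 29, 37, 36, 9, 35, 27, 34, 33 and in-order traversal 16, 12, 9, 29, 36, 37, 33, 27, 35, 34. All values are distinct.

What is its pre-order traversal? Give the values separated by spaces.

The last element of post-order is the root; it splits in-order into left and right subtrees.
Root 33: left subtree has 6 nodes {16, 12, 9, 29, 36, 37}, right has 3 {27, 35, 34}.
  Root 9: left subtree has 2 nodes {16, 12}, right has 3 {29, 36, 37}.
    Root 16: left subtree has 0 nodes { }, right has 1 {12}.
    Root 36: left subtree has 1 node {29}, right has 1 {37}.
  Root 34: left subtree has 2 nodes {27, 35}, right has 0 { }.
    Root 27: left subtree has 0 nodes { }, right has 1 {35}.

33 9 16 12 36 29 37 34 27 35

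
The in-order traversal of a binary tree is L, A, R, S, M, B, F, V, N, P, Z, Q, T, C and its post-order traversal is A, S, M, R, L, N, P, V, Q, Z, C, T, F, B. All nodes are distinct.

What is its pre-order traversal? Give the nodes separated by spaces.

B L R A M S F T Z V P N Q C

The last element of post-order is the root; it splits in-order into left and right subtrees.
Root B: left subtree has 5 nodes {L, A, R, S, M}, right has 8 {F, V, N, P, Z, Q, T, C}.
  Root L: left subtree has 0 nodes { }, right has 4 {A, R, S, M}.
    Root R: left subtree has 1 node {A}, right has 2 {S, M}.
      Root M: left subtree has 1 node {S}, right has 0 { }.
  Root F: left subtree has 0 nodes { }, right has 7 {V, N, P, Z, Q, T, C}.
    Root T: left subtree has 5 nodes {V, N, P, Z, Q}, right has 1 {C}.
      Root Z: left subtree has 3 nodes {V, N, P}, right has 1 {Q}.
        Root V: left subtree has 0 nodes { }, right has 2 {N, P}.
          Root P: left subtree has 1 node {N}, right has 0 { }.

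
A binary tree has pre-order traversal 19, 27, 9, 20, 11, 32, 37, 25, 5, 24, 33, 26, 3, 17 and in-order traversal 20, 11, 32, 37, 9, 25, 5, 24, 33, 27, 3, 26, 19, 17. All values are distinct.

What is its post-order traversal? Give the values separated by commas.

37, 32, 11, 20, 33, 24, 5, 25, 9, 3, 26, 27, 17, 19

The first element of pre-order is the root; it splits in-order into left and right subtrees.
Root 19: left subtree has 12 nodes {20, 11, 32, 37, 9, 25, 5, 24, 33, 27, 3, 26}, right has 1 {17}.
  Root 27: left subtree has 9 nodes {20, 11, 32, 37, 9, 25, 5, 24, 33}, right has 2 {3, 26}.
    Root 9: left subtree has 4 nodes {20, 11, 32, 37}, right has 4 {25, 5, 24, 33}.
      Root 20: left subtree has 0 nodes { }, right has 3 {11, 32, 37}.
        Root 11: left subtree has 0 nodes { }, right has 2 {32, 37}.
          Root 32: left subtree has 0 nodes { }, right has 1 {37}.
      Root 25: left subtree has 0 nodes { }, right has 3 {5, 24, 33}.
        Root 5: left subtree has 0 nodes { }, right has 2 {24, 33}.
          Root 24: left subtree has 0 nodes { }, right has 1 {33}.
    Root 26: left subtree has 1 node {3}, right has 0 { }.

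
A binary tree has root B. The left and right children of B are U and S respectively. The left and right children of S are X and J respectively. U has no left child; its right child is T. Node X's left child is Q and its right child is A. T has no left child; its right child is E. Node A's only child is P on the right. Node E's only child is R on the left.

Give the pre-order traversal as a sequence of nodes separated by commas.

B, U, T, E, R, S, X, Q, A, P, J

Pre-order visits the node, then its left subtree, then its right subtree.
Visit B.
At B: go left to U.
  Visit U.
  At U: no left child.
  At U: go right to T.
    Visit T.
    At T: no left child.
    At T: go right to E.
      Visit E.
      At E: go left to R.
        R is a leaf — visit R.
      At E: no right child.
At B: go right to S.
  Visit S.
  At S: go left to X.
    Visit X.
    At X: go left to Q.
      Q is a leaf — visit Q.
    At X: go right to A.
      Visit A.
      At A: no left child.
      At A: go right to P.
        P is a leaf — visit P.
  At S: go right to J.
    J is a leaf — visit J.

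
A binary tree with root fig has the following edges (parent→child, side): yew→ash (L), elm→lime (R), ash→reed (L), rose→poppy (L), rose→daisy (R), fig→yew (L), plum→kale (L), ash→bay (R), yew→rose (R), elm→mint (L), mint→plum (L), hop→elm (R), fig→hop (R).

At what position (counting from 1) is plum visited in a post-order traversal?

9

Post-order visits the left subtree, then the right subtree, then the node.
At fig: go left to yew.
  At yew: go left to ash.
    At ash: go left to reed.
      reed is a leaf — visit reed.
    At ash: go right to bay.
      bay is a leaf — visit bay.
    Visit ash.
  At yew: go right to rose.
    At rose: go left to poppy.
      poppy is a leaf — visit poppy.
    At rose: go right to daisy.
      daisy is a leaf — visit daisy.
    Visit rose.
  Visit yew.
At fig: go right to hop.
  At hop: no left child.
  At hop: go right to elm.
    At elm: go left to mint.
      At mint: go left to plum.
        At plum: go left to kale.
          kale is a leaf — visit kale.
        At plum: no right child.
        Visit plum.
      At mint: no right child.
      Visit mint.
    At elm: go right to lime.
      lime is a leaf — visit lime.
    Visit elm.
  Visit hop.
Visit fig.
Full post-order sequence: reed, bay, ash, poppy, daisy, rose, yew, kale, plum, mint, lime, elm, hop, fig.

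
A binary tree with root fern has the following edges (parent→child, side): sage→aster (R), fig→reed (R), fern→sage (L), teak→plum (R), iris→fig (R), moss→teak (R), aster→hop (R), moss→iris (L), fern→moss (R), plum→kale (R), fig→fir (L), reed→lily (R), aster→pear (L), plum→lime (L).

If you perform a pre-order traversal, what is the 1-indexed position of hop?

Pre-order visits the node, then its left subtree, then its right subtree.
Visit fern.
At fern: go left to sage.
  Visit sage.
  At sage: no left child.
  At sage: go right to aster.
    Visit aster.
    At aster: go left to pear.
      pear is a leaf — visit pear.
    At aster: go right to hop.
      hop is a leaf — visit hop.
At fern: go right to moss.
  Visit moss.
  At moss: go left to iris.
    Visit iris.
    At iris: no left child.
    At iris: go right to fig.
      Visit fig.
      At fig: go left to fir.
        fir is a leaf — visit fir.
      At fig: go right to reed.
        Visit reed.
        At reed: no left child.
        At reed: go right to lily.
          lily is a leaf — visit lily.
  At moss: go right to teak.
    Visit teak.
    At teak: no left child.
    At teak: go right to plum.
      Visit plum.
      At plum: go left to lime.
        lime is a leaf — visit lime.
      At plum: go right to kale.
        kale is a leaf — visit kale.
Full pre-order sequence: fern, sage, aster, pear, hop, moss, iris, fig, fir, reed, lily, teak, plum, lime, kale.

5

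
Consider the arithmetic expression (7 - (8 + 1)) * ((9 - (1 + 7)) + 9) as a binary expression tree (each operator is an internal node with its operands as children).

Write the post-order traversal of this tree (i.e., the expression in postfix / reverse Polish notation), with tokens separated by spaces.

7 8 1 + - 9 1 7 + - 9 + *

Post-order on an expression tree gives postfix notation: for each operator, emit left operand, right operand, then the operator.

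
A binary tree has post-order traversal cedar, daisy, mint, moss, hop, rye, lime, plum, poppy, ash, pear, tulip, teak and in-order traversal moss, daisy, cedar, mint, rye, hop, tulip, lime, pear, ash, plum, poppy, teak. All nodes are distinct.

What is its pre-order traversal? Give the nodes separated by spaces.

The last element of post-order is the root; it splits in-order into left and right subtrees.
Root teak: left subtree has 12 nodes {moss, daisy, cedar, mint, rye, hop, tulip, lime, pear, ash, plum, poppy}, right has 0 { }.
  Root tulip: left subtree has 6 nodes {moss, daisy, cedar, mint, rye, hop}, right has 5 {lime, pear, ash, plum, poppy}.
    Root rye: left subtree has 4 nodes {moss, daisy, cedar, mint}, right has 1 {hop}.
      Root moss: left subtree has 0 nodes { }, right has 3 {daisy, cedar, mint}.
        Root mint: left subtree has 2 nodes {daisy, cedar}, right has 0 { }.
          Root daisy: left subtree has 0 nodes { }, right has 1 {cedar}.
    Root pear: left subtree has 1 node {lime}, right has 3 {ash, plum, poppy}.
      Root ash: left subtree has 0 nodes { }, right has 2 {plum, poppy}.
        Root poppy: left subtree has 1 node {plum}, right has 0 { }.

teak tulip rye moss mint daisy cedar hop pear lime ash poppy plum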